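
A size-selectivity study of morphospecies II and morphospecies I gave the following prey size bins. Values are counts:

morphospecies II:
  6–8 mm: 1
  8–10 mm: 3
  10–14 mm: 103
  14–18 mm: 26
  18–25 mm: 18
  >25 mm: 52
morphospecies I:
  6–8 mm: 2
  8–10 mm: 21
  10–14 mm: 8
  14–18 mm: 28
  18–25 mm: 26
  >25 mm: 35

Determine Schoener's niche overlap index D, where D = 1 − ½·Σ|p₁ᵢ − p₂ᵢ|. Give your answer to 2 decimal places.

Proportions for morphospecies II (n=203): 1/203=0.0049, 3/203=0.0148, 103/203=0.5074, 26/203=0.1281, 18/203=0.0887, 52/203=0.2562
Proportions for morphospecies I (n=120): 2/120=0.0167, 21/120=0.1750, 8/120=0.0667, 28/120=0.2333, 26/120=0.2167, 35/120=0.2917
Σ|p₁ᵢ − p₂ᵢ| = 0.0118 + 0.1602 + 0.4407 + 0.1052 + 0.1280 + 0.0355 = 0.8814
D = 1 − ½ × 0.8814 = 1 − 0.44070 = 0.55930

0.56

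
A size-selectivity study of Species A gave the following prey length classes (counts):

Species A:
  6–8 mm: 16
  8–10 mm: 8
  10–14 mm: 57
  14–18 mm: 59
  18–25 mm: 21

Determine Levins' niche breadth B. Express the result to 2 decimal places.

Proportions for Species A (n=161): 16/161=0.0994, 8/161=0.0497, 57/161=0.3540, 59/161=0.3665, 21/161=0.1304
Σpᵢ² = 0.0994² + 0.0497² + 0.3540² + 0.3665² + 0.1304² = 0.009880 + 0.002470 + 0.125316 + 0.134322 + 0.017004 = 0.288992
B = 1 / 0.288992 = 3.4603

3.46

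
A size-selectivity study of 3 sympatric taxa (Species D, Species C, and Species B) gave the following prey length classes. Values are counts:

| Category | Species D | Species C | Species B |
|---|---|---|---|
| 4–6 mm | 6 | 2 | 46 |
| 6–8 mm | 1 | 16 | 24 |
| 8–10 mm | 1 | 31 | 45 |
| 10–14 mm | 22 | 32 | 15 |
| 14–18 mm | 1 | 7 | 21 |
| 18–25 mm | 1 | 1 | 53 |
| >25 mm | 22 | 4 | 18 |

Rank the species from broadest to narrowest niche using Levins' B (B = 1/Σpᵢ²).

Proportions for Species D (n=54): 6/54=0.1111, 1/54=0.0185, 1/54=0.0185, 22/54=0.4074, 1/54=0.0185, 1/54=0.0185, 22/54=0.4074
Proportions for Species C (n=93): 2/93=0.0215, 16/93=0.1720, 31/93=0.3333, 32/93=0.3441, 7/93=0.0753, 1/93=0.0108, 4/93=0.0430
Proportions for Species B (n=222): 46/222=0.2072, 24/222=0.1081, 45/222=0.2027, 15/222=0.0676, 21/222=0.0946, 53/222=0.2387, 18/222=0.0811
Σp_Dᵢ² = 0.1111² + 0.0185² + 0.0185² + 0.4074² + 0.0185² + 0.0185² + 0.4074² = 0.012343 + 0.000342 + 0.000342 + 0.165975 + 0.000342 + 0.000342 + 0.165975 = 0.345661
B_D = 1 / 0.345661 = 2.8930
Σp_Cᵢ² = 0.0215² + 0.1720² + 0.3333² + 0.3441² + 0.0753² + 0.0108² + 0.0430² = 0.000462 + 0.029584 + 0.111089 + 0.118405 + 0.005670 + 0.000117 + 0.001849 = 0.267176
B_C = 1 / 0.267176 = 3.7429
Σp_Bᵢ² = 0.2072² + 0.1081² + 0.2027² + 0.0676² + 0.0946² + 0.2387² + 0.0811² = 0.042932 + 0.011686 + 0.041087 + 0.004570 + 0.008949 + 0.056978 + 0.006577 = 0.172779
B_B = 1 / 0.172779 = 5.7877
Ranking by B (broadest → narrowest): Species B (5.79) > Species C (3.74) > Species D (2.89)

Species B > Species C > Species D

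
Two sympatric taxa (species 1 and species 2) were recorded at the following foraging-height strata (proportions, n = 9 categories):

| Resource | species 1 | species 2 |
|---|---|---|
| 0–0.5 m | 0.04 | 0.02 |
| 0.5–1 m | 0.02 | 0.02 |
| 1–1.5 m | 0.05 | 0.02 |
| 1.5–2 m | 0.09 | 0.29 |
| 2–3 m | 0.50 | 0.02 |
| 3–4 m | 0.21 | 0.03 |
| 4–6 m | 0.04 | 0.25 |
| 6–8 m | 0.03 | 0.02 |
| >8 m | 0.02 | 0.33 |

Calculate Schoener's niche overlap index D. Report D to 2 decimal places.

Σ|p₁ᵢ − p₂ᵢ| = 0.02 + 0.00 + 0.03 + 0.20 + 0.48 + 0.18 + 0.21 + 0.01 + 0.31 = 1.44
D = 1 − ½ × 1.44 = 1 − 0.720 = 0.2800

0.28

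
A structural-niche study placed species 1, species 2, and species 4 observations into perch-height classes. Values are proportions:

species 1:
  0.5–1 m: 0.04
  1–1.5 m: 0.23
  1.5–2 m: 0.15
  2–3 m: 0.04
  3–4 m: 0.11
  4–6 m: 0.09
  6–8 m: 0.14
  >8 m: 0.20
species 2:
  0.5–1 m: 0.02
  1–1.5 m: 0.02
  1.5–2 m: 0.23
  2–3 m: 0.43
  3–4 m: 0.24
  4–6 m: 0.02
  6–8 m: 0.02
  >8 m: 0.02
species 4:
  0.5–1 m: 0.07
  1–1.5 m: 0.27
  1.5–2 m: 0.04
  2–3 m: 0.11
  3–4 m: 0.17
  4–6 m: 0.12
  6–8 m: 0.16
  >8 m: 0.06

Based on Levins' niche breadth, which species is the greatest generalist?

Σp_1ᵢ² = 0.04² + 0.23² + 0.15² + 0.04² + 0.11² + 0.09² + 0.14² + 0.20² = 0.0016 + 0.0529 + 0.0225 + 0.0016 + 0.0121 + 0.0081 + 0.0196 + 0.0400 = 0.1584
B_1 = 1 / 0.1584 = 6.3131
Σp_2ᵢ² = 0.02² + 0.02² + 0.23² + 0.43² + 0.24² + 0.02² + 0.02² + 0.02² = 0.0004 + 0.0004 + 0.0529 + 0.1849 + 0.0576 + 0.0004 + 0.0004 + 0.0004 = 0.2974
B_2 = 1 / 0.2974 = 3.3625
Σp_4ᵢ² = 0.07² + 0.27² + 0.04² + 0.11² + 0.17² + 0.12² + 0.16² + 0.06² = 0.0049 + 0.0729 + 0.0016 + 0.0121 + 0.0289 + 0.0144 + 0.0256 + 0.0036 = 0.1640
B_4 = 1 / 0.1640 = 6.0976
Highest B → broadest niche (most generalist): species 1 (B = 6.31).

species 1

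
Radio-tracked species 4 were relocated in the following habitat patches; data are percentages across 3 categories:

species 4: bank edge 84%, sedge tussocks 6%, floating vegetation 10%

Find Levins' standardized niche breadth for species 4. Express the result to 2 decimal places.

0.20

Convert percentages to proportions (divide by 100).
Σpᵢ² = 0.84² + 0.06² + 0.10² = 0.7056 + 0.0036 + 0.0100 = 0.7192
B = 1 / 0.7192 = 1.3904
Bₛ = (B − 1)/(n − 1) = (1.3904 − 1)/(3 − 1) = 0.3904/2 = 0.1952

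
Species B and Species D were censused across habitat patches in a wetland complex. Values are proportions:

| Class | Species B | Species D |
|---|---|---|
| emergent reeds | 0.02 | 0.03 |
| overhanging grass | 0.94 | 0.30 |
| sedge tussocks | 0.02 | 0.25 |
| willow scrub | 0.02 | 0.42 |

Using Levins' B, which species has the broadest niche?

Σp_Bᵢ² = 0.02² + 0.94² + 0.02² + 0.02² = 0.0004 + 0.8836 + 0.0004 + 0.0004 = 0.8848
B_B = 1 / 0.8848 = 1.1302
Σp_Dᵢ² = 0.03² + 0.30² + 0.25² + 0.42² = 0.0009 + 0.0900 + 0.0625 + 0.1764 = 0.3298
B_D = 1 / 0.3298 = 3.0321
Highest B → broadest niche (most generalist): Species D (B = 3.03).

Species D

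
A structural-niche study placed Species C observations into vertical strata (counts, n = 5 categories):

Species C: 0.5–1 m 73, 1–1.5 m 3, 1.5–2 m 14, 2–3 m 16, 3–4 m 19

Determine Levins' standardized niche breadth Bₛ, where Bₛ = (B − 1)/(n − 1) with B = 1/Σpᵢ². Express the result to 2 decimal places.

Proportions for Species C (n=125): 73/125=0.5840, 3/125=0.0240, 14/125=0.1120, 16/125=0.1280, 19/125=0.1520
Σpᵢ² = 0.5840² + 0.0240² + 0.1120² + 0.1280² + 0.1520² = 0.341056 + 0.000576 + 0.012544 + 0.016384 + 0.023104 = 0.393664
B = 1 / 0.393664 = 2.5402
Bₛ = (B − 1)/(n − 1) = (2.5402 − 1)/(5 − 1) = 1.5402/4 = 0.3851

0.39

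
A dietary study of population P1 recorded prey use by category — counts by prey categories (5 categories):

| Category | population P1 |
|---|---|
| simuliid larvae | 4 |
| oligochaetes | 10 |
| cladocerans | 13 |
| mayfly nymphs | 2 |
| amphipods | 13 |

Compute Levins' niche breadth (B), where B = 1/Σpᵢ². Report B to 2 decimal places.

3.85

Proportions for population P1 (n=42): 4/42=0.0952, 10/42=0.2381, 13/42=0.3095, 2/42=0.0476, 13/42=0.3095
Σpᵢ² = 0.0952² + 0.2381² + 0.3095² + 0.0476² + 0.3095² = 0.009063 + 0.056692 + 0.095790 + 0.002266 + 0.095790 = 0.259601
B = 1 / 0.259601 = 3.8521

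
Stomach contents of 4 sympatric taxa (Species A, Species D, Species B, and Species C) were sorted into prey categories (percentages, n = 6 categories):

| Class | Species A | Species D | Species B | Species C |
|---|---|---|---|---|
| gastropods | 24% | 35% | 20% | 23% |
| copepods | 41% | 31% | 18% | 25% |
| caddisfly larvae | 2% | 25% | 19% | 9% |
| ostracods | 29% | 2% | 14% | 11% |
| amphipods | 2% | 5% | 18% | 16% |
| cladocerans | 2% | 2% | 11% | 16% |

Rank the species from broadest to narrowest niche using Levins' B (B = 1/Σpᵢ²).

Species B > Species C > Species D > Species A

Convert percentages to proportions (divide by 100).
Σp_Aᵢ² = 0.24² + 0.41² + 0.02² + 0.29² + 0.02² + 0.02² = 0.0576 + 0.1681 + 0.0004 + 0.0841 + 0.0004 + 0.0004 = 0.3110
B_A = 1 / 0.3110 = 3.2154
Σp_Dᵢ² = 0.35² + 0.31² + 0.25² + 0.02² + 0.05² + 0.02² = 0.1225 + 0.0961 + 0.0625 + 0.0004 + 0.0025 + 0.0004 = 0.2844
B_D = 1 / 0.2844 = 3.5162
Σp_Bᵢ² = 0.20² + 0.18² + 0.19² + 0.14² + 0.18² + 0.11² = 0.0400 + 0.0324 + 0.0361 + 0.0196 + 0.0324 + 0.0121 = 0.1726
B_B = 1 / 0.1726 = 5.7937
Σp_Cᵢ² = 0.23² + 0.25² + 0.09² + 0.11² + 0.16² + 0.16² = 0.0529 + 0.0625 + 0.0081 + 0.0121 + 0.0256 + 0.0256 = 0.1868
B_C = 1 / 0.1868 = 5.3533
Ranking by B (broadest → narrowest): Species B (5.79) > Species C (5.35) > Species D (3.52) > Species A (3.22)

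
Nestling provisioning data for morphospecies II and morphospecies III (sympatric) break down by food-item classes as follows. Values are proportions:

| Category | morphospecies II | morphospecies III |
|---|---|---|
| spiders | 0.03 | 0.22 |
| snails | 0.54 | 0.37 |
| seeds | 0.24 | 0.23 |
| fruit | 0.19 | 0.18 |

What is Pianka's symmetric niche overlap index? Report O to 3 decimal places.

Σ p₁ᵢp₂ᵢ = 0.0066 + 0.1998 + 0.0552 + 0.0342 = 0.2958
Σp_1ᵢ² = 0.03² + 0.54² + 0.24² + 0.19² = 0.0009 + 0.2916 + 0.0576 + 0.0361 = 0.3862
Σp_2ᵢ² = 0.22² + 0.37² + 0.23² + 0.18² = 0.0484 + 0.1369 + 0.0529 + 0.0324 = 0.2706
O = 0.2958 / √(0.3862 × 0.2706) = 0.2958 / 0.323273 = 0.91502

0.915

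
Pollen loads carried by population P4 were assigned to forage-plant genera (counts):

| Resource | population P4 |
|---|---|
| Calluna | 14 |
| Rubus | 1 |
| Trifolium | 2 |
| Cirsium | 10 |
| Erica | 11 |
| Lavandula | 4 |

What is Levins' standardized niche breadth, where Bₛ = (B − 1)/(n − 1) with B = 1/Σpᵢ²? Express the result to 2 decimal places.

Proportions for population P4 (n=42): 14/42=0.3333, 1/42=0.0238, 2/42=0.0476, 10/42=0.2381, 11/42=0.2619, 4/42=0.0952
Σpᵢ² = 0.3333² + 0.0238² + 0.0476² + 0.2381² + 0.2619² + 0.0952² = 0.111089 + 0.000566 + 0.002266 + 0.056692 + 0.068592 + 0.009063 = 0.248268
B = 1 / 0.248268 = 4.0279
Bₛ = (B − 1)/(n − 1) = (4.0279 − 1)/(6 − 1) = 3.0279/5 = 0.6056

0.61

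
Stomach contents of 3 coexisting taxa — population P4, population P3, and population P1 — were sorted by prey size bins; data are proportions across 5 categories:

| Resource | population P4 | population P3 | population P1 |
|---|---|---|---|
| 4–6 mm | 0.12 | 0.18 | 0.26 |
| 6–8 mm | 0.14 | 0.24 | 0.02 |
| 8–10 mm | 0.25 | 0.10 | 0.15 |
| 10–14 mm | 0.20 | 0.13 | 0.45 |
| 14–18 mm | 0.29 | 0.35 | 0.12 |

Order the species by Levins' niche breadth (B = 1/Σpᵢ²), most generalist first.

Σp_P4ᵢ² = 0.12² + 0.14² + 0.25² + 0.20² + 0.29² = 0.0144 + 0.0196 + 0.0625 + 0.0400 + 0.0841 = 0.2206
B_P4 = 1 / 0.2206 = 4.5331
Σp_P3ᵢ² = 0.18² + 0.24² + 0.10² + 0.13² + 0.35² = 0.0324 + 0.0576 + 0.0100 + 0.0169 + 0.1225 = 0.2394
B_P3 = 1 / 0.2394 = 4.1771
Σp_P1ᵢ² = 0.26² + 0.02² + 0.15² + 0.45² + 0.12² = 0.0676 + 0.0004 + 0.0225 + 0.2025 + 0.0144 = 0.3074
B_P1 = 1 / 0.3074 = 3.2531
Ranking by B (broadest → narrowest): population P4 (4.53) > population P3 (4.18) > population P1 (3.25)

population P4 > population P3 > population P1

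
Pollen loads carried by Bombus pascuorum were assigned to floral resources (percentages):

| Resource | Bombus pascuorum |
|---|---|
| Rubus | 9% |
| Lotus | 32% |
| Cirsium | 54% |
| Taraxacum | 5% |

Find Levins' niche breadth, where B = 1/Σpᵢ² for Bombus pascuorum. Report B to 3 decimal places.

2.472

Convert percentages to proportions (divide by 100).
Σpᵢ² = 0.09² + 0.32² + 0.54² + 0.05² = 0.0081 + 0.1024 + 0.2916 + 0.0025 = 0.4046
B = 1 / 0.4046 = 2.47158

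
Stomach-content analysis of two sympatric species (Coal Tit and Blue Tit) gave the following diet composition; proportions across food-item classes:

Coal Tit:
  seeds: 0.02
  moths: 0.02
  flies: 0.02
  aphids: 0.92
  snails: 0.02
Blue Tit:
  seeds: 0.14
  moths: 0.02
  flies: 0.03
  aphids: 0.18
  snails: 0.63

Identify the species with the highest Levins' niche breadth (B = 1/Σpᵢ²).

Blue Tit

Σp_Coalᵢ² = 0.02² + 0.02² + 0.02² + 0.92² + 0.02² = 0.0004 + 0.0004 + 0.0004 + 0.8464 + 0.0004 = 0.8480
B_Coal = 1 / 0.8480 = 1.1792
Σp_Blueᵢ² = 0.14² + 0.02² + 0.03² + 0.18² + 0.63² = 0.0196 + 0.0004 + 0.0009 + 0.0324 + 0.3969 = 0.4502
B_Blue = 1 / 0.4502 = 2.2212
Highest B → broadest niche (most generalist): Blue Tit (B = 2.22).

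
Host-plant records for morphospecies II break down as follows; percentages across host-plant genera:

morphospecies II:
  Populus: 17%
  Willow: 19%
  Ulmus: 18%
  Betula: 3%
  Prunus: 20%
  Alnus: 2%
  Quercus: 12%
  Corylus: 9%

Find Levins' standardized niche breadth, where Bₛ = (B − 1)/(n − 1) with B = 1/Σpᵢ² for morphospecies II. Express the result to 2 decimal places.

0.74

Convert percentages to proportions (divide by 100).
Σpᵢ² = 0.17² + 0.19² + 0.18² + 0.03² + 0.20² + 0.02² + 0.12² + 0.09² = 0.0289 + 0.0361 + 0.0324 + 0.0009 + 0.0400 + 0.0004 + 0.0144 + 0.0081 = 0.1612
B = 1 / 0.1612 = 6.2035
Bₛ = (B − 1)/(n − 1) = (6.2035 − 1)/(8 − 1) = 5.2035/7 = 0.7434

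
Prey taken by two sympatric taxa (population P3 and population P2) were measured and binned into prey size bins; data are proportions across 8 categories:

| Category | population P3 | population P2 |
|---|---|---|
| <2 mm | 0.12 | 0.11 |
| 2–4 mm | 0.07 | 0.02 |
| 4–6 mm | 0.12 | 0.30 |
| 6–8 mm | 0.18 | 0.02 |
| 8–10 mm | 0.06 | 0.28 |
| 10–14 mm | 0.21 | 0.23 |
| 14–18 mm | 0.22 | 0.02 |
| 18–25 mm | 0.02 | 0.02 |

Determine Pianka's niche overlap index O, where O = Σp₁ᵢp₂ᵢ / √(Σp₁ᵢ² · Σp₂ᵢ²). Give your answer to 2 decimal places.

0.63

Σ p₁ᵢp₂ᵢ = 0.0132 + 0.0014 + 0.0360 + 0.0036 + 0.0168 + 0.0483 + 0.0044 + 0.0004 = 0.1241
Σp_1ᵢ² = 0.12² + 0.07² + 0.12² + 0.18² + 0.06² + 0.21² + 0.22² + 0.02² = 0.0144 + 0.0049 + 0.0144 + 0.0324 + 0.0036 + 0.0441 + 0.0484 + 0.0004 = 0.1626
Σp_2ᵢ² = 0.11² + 0.02² + 0.30² + 0.02² + 0.28² + 0.23² + 0.02² + 0.02² = 0.0121 + 0.0004 + 0.0900 + 0.0004 + 0.0784 + 0.0529 + 0.0004 + 0.0004 = 0.2350
O = 0.1241 / √(0.1626 × 0.2350) = 0.1241 / 0.19548 = 0.6348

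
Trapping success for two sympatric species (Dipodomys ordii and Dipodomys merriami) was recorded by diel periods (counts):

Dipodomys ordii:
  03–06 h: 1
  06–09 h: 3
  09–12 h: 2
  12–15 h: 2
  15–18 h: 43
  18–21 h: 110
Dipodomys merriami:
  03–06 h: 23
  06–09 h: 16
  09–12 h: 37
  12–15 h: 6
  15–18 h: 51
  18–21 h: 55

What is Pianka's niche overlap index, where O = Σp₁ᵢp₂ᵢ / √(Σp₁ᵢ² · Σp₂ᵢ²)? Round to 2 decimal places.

Proportions for Dipodomys ordii (n=161): 1/161=0.0062, 3/161=0.0186, 2/161=0.0124, 2/161=0.0124, 43/161=0.2671, 110/161=0.6832
Proportions for Dipodomys merriami (n=188): 23/188=0.1223, 16/188=0.0851, 37/188=0.1968, 6/188=0.0319, 51/188=0.2713, 55/188=0.2926
Σ p₁ᵢp₂ᵢ = 0.000758 + 0.001583 + 0.002440 + 0.000396 + 0.072464 + 0.199904 = 0.277545
Σp_1ᵢ² = 0.0062² + 0.0186² + 0.0124² + 0.0124² + 0.2671² + 0.6832² = 0.000038 + 0.000346 + 0.000154 + 0.000154 + 0.071342 + 0.466762 = 0.538796
Σp_2ᵢ² = 0.1223² + 0.0851² + 0.1968² + 0.0319² + 0.2713² + 0.2926² = 0.014957 + 0.007242 + 0.038730 + 0.001018 + 0.073604 + 0.085615 = 0.221166
O = 0.277545 / √(0.538796 × 0.221166) = 0.277545 / 0.3452005 = 0.8040

0.80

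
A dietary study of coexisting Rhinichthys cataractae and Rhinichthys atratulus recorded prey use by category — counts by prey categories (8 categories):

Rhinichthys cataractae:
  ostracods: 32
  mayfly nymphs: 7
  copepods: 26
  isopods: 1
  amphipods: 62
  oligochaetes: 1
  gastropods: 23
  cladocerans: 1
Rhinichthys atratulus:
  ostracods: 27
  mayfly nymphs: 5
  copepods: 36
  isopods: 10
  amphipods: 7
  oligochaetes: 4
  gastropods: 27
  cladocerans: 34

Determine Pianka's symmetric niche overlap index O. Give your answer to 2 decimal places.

0.59

Proportions for Rhinichthys cataractae (n=153): 32/153=0.2092, 7/153=0.0458, 26/153=0.1699, 1/153=0.0065, 62/153=0.4052, 1/153=0.0065, 23/153=0.1503, 1/153=0.0065
Proportions for Rhinichthys atratulus (n=150): 27/150=0.1800, 5/150=0.0333, 36/150=0.2400, 10/150=0.0667, 7/150=0.0467, 4/150=0.0267, 27/150=0.1800, 34/150=0.2267
Σ p₁ᵢp₂ᵢ = 0.037656 + 0.001525 + 0.040776 + 0.000434 + 0.018923 + 0.000174 + 0.027054 + 0.001474 = 0.128016
Σp_1ᵢ² = 0.2092² + 0.0458² + 0.1699² + 0.0065² + 0.4052² + 0.0065² + 0.1503² + 0.0065² = 0.043765 + 0.002098 + 0.028866 + 0.000042 + 0.164187 + 0.000042 + 0.022590 + 0.000042 = 0.261632
Σp_2ᵢ² = 0.1800² + 0.0333² + 0.2400² + 0.0667² + 0.0467² + 0.0267² + 0.1800² + 0.2267² = 0.032400 + 0.001109 + 0.057600 + 0.004449 + 0.002181 + 0.000713 + 0.032400 + 0.051393 = 0.182245
O = 0.128016 / √(0.261632 × 0.182245) = 0.128016 / 0.2183601 = 0.5863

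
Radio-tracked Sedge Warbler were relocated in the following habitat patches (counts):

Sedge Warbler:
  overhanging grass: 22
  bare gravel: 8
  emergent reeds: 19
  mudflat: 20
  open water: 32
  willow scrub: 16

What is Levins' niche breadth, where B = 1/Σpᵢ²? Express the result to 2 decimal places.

Proportions for Sedge Warbler (n=117): 22/117=0.1880, 8/117=0.0684, 19/117=0.1624, 20/117=0.1709, 32/117=0.2735, 16/117=0.1368
Σpᵢ² = 0.1880² + 0.0684² + 0.1624² + 0.1709² + 0.2735² + 0.1368² = 0.035344 + 0.004679 + 0.026374 + 0.029207 + 0.074802 + 0.018714 = 0.189120
B = 1 / 0.189120 = 5.2876

5.29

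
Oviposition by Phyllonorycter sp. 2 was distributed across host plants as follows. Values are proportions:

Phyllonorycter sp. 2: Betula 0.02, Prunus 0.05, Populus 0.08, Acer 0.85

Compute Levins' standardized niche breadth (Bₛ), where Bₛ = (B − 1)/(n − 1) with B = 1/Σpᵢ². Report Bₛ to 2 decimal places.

0.12

Σpᵢ² = 0.02² + 0.05² + 0.08² + 0.85² = 0.0004 + 0.0025 + 0.0064 + 0.7225 = 0.7318
B = 1 / 0.7318 = 1.3665
Bₛ = (B − 1)/(n − 1) = (1.3665 − 1)/(4 − 1) = 0.3665/3 = 0.1222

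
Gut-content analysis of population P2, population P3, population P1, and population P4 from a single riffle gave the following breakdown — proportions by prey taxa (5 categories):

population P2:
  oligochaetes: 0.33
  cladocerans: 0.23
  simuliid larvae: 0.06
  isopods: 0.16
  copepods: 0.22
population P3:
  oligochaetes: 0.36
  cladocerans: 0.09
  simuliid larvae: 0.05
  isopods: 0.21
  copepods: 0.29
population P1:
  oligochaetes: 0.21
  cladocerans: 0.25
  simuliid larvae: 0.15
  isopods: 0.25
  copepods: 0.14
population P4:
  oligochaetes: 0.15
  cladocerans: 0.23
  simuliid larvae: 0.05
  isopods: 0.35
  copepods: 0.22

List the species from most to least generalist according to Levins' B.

Σp_P2ᵢ² = 0.33² + 0.23² + 0.06² + 0.16² + 0.22² = 0.1089 + 0.0529 + 0.0036 + 0.0256 + 0.0484 = 0.2394
B_P2 = 1 / 0.2394 = 4.1771
Σp_P3ᵢ² = 0.36² + 0.09² + 0.05² + 0.21² + 0.29² = 0.1296 + 0.0081 + 0.0025 + 0.0441 + 0.0841 = 0.2684
B_P3 = 1 / 0.2684 = 3.7258
Σp_P1ᵢ² = 0.21² + 0.25² + 0.15² + 0.25² + 0.14² = 0.0441 + 0.0625 + 0.0225 + 0.0625 + 0.0196 = 0.2112
B_P1 = 1 / 0.2112 = 4.7348
Σp_P4ᵢ² = 0.15² + 0.23² + 0.05² + 0.35² + 0.22² = 0.0225 + 0.0529 + 0.0025 + 0.1225 + 0.0484 = 0.2488
B_P4 = 1 / 0.2488 = 4.0193
Ranking by B (broadest → narrowest): population P1 (4.73) > population P2 (4.18) > population P4 (4.02) > population P3 (3.73)

population P1 > population P2 > population P4 > population P3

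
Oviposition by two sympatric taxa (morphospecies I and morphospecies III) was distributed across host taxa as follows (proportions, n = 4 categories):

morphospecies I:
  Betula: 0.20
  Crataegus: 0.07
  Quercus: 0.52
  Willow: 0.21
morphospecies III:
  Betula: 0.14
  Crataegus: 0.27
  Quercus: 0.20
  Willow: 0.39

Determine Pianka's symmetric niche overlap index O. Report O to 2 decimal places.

Σ p₁ᵢp₂ᵢ = 0.0280 + 0.0189 + 0.1040 + 0.0819 = 0.2328
Σp_1ᵢ² = 0.20² + 0.07² + 0.52² + 0.21² = 0.0400 + 0.0049 + 0.2704 + 0.0441 = 0.3594
Σp_2ᵢ² = 0.14² + 0.27² + 0.20² + 0.39² = 0.0196 + 0.0729 + 0.0400 + 0.1521 = 0.2846
O = 0.2328 / √(0.3594 × 0.2846) = 0.2328 / 0.31982 = 0.7279

0.73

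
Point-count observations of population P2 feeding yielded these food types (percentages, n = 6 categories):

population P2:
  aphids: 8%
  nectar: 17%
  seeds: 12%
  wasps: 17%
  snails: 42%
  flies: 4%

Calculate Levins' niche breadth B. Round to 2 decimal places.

3.90

Convert percentages to proportions (divide by 100).
Σpᵢ² = 0.08² + 0.17² + 0.12² + 0.17² + 0.42² + 0.04² = 0.0064 + 0.0289 + 0.0144 + 0.0289 + 0.1764 + 0.0016 = 0.2566
B = 1 / 0.2566 = 3.8971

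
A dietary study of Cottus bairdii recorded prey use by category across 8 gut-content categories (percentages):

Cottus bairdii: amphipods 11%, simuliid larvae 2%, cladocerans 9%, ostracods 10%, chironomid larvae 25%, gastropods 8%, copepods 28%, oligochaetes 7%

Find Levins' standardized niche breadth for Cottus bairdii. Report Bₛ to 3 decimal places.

0.639

Convert percentages to proportions (divide by 100).
Σpᵢ² = 0.11² + 0.02² + 0.09² + 0.10² + 0.25² + 0.08² + 0.28² + 0.07² = 0.0121 + 0.0004 + 0.0081 + 0.0100 + 0.0625 + 0.0064 + 0.0784 + 0.0049 = 0.1828
B = 1 / 0.1828 = 5.47046
Bₛ = (B − 1)/(n − 1) = (5.47046 − 1)/(8 − 1) = 4.47046/7 = 0.63864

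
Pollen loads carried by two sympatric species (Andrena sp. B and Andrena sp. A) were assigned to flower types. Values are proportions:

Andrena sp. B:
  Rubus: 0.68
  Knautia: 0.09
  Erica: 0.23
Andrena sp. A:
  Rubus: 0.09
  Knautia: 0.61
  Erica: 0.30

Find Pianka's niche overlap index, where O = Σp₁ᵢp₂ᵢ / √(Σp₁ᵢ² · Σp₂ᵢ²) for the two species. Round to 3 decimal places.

0.373

Σ p₁ᵢp₂ᵢ = 0.0612 + 0.0549 + 0.0690 = 0.1851
Σp_1ᵢ² = 0.68² + 0.09² + 0.23² = 0.4624 + 0.0081 + 0.0529 = 0.5234
Σp_2ᵢ² = 0.09² + 0.61² + 0.30² = 0.0081 + 0.3721 + 0.0900 = 0.4702
O = 0.1851 / √(0.5234 × 0.4702) = 0.1851 / 0.496087 = 0.37312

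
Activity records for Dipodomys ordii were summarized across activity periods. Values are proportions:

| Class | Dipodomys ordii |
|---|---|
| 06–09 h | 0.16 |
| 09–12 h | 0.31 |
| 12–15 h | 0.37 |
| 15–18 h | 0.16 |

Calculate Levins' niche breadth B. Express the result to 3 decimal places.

3.519

Σpᵢ² = 0.16² + 0.31² + 0.37² + 0.16² = 0.0256 + 0.0961 + 0.1369 + 0.0256 = 0.2842
B = 1 / 0.2842 = 3.51865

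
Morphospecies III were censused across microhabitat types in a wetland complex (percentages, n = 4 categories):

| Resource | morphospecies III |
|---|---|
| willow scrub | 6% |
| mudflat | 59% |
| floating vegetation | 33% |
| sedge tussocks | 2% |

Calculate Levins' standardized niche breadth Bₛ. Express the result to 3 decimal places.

Convert percentages to proportions (divide by 100).
Σpᵢ² = 0.06² + 0.59² + 0.33² + 0.02² = 0.0036 + 0.3481 + 0.1089 + 0.0004 = 0.4610
B = 1 / 0.4610 = 2.16920
Bₛ = (B − 1)/(n − 1) = (2.16920 − 1)/(4 − 1) = 1.16920/3 = 0.38973

0.390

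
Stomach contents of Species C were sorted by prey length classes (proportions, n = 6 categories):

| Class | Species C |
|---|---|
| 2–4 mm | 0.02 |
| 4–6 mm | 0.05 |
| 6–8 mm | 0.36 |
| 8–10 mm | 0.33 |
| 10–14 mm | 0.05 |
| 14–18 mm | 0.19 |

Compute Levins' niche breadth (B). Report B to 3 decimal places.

Σpᵢ² = 0.02² + 0.05² + 0.36² + 0.33² + 0.05² + 0.19² = 0.0004 + 0.0025 + 0.1296 + 0.1089 + 0.0025 + 0.0361 = 0.2800
B = 1 / 0.2800 = 3.57143

3.571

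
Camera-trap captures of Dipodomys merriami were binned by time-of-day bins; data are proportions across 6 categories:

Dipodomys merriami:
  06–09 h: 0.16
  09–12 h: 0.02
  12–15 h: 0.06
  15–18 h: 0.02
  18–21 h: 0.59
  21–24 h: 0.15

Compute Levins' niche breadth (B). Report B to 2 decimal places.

2.50

Σpᵢ² = 0.16² + 0.02² + 0.06² + 0.02² + 0.59² + 0.15² = 0.0256 + 0.0004 + 0.0036 + 0.0004 + 0.3481 + 0.0225 = 0.4006
B = 1 / 0.4006 = 2.4963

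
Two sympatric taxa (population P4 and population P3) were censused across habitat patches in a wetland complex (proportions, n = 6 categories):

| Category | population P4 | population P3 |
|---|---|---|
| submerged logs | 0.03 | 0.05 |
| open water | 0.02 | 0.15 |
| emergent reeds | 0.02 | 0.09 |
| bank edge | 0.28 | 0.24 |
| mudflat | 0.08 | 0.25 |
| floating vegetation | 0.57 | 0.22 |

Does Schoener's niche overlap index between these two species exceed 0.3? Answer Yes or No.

Σ|p₁ᵢ − p₂ᵢ| = 0.02 + 0.13 + 0.07 + 0.04 + 0.17 + 0.35 = 0.78
D = 1 − ½ × 0.78 = 1 − 0.390 = 0.6100
D = 0.6100 > 0.3 → Yes.

Yes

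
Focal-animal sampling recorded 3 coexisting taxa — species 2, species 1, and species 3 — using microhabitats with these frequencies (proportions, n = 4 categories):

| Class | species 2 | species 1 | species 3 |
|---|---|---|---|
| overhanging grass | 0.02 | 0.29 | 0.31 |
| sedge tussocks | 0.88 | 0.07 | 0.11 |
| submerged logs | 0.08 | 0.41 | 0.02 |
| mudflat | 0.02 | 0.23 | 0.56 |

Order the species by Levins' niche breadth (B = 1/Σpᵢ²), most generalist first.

species 1 > species 3 > species 2

Σp_2ᵢ² = 0.02² + 0.88² + 0.08² + 0.02² = 0.0004 + 0.7744 + 0.0064 + 0.0004 = 0.7816
B_2 = 1 / 0.7816 = 1.2794
Σp_1ᵢ² = 0.29² + 0.07² + 0.41² + 0.23² = 0.0841 + 0.0049 + 0.1681 + 0.0529 = 0.3100
B_1 = 1 / 0.3100 = 3.2258
Σp_3ᵢ² = 0.31² + 0.11² + 0.02² + 0.56² = 0.0961 + 0.0121 + 0.0004 + 0.3136 = 0.4222
B_3 = 1 / 0.4222 = 2.3685
Ranking by B (broadest → narrowest): species 1 (3.23) > species 3 (2.37) > species 2 (1.28)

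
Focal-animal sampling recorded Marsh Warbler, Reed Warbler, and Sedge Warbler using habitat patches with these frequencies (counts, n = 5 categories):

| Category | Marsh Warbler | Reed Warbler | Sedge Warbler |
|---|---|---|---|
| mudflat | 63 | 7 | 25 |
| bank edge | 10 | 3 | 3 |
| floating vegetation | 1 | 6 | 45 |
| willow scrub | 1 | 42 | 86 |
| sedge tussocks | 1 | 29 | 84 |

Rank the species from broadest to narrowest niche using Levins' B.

Proportions for Marsh Warbler (n=76): 63/76=0.8289, 10/76=0.1316, 1/76=0.0132, 1/76=0.0132, 1/76=0.0132
Proportions for Reed Warbler (n=87): 7/87=0.0805, 3/87=0.0345, 6/87=0.0690, 42/87=0.4828, 29/87=0.3333
Proportions for Sedge Warbler (n=243): 25/243=0.1029, 3/243=0.0123, 45/243=0.1852, 86/243=0.3539, 84/243=0.3457
Σp_Marsᵢ² = 0.8289² + 0.1316² + 0.0132² + 0.0132² + 0.0132² = 0.687075 + 0.017319 + 0.000174 + 0.000174 + 0.000174 = 0.704916
B_Mars = 1 / 0.704916 = 1.4186
Σp_Reedᵢ² = 0.0805² + 0.0345² + 0.0690² + 0.4828² + 0.3333² = 0.006480 + 0.001190 + 0.004761 + 0.233096 + 0.111089 = 0.356616
B_Reed = 1 / 0.356616 = 2.8041
Σp_Sedgᵢ² = 0.1029² + 0.0123² + 0.1852² + 0.3539² + 0.3457² = 0.010588 + 0.000151 + 0.034299 + 0.125245 + 0.119508 = 0.289791
B_Sedg = 1 / 0.289791 = 3.4508
Ranking by B (broadest → narrowest): Sedge Warbler (3.45) > Reed Warbler (2.80) > Marsh Warbler (1.42)

Sedge Warbler > Reed Warbler > Marsh Warbler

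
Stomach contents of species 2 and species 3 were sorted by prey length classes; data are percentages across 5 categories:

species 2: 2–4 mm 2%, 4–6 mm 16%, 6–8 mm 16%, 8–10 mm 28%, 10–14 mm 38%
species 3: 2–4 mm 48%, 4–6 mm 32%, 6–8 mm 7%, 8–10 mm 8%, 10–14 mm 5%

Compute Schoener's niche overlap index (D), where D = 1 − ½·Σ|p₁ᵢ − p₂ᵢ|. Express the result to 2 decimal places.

Convert percentages to proportions (divide by 100).
Σ|p₁ᵢ − p₂ᵢ| = 0.46 + 0.16 + 0.09 + 0.20 + 0.33 = 1.24
D = 1 − ½ × 1.24 = 1 − 0.620 = 0.3800

0.38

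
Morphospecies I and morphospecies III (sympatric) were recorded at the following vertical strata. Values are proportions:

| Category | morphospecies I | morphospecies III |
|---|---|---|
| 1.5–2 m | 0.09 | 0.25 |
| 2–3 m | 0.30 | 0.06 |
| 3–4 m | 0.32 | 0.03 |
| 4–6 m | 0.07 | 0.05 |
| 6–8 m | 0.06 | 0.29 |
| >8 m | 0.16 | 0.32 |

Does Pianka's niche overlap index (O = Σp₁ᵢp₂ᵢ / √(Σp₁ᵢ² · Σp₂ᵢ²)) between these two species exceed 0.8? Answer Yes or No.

Σ p₁ᵢp₂ᵢ = 0.0225 + 0.0180 + 0.0096 + 0.0035 + 0.0174 + 0.0512 = 0.1222
Σp_1ᵢ² = 0.09² + 0.30² + 0.32² + 0.07² + 0.06² + 0.16² = 0.0081 + 0.0900 + 0.1024 + 0.0049 + 0.0036 + 0.0256 = 0.2346
Σp_2ᵢ² = 0.25² + 0.06² + 0.03² + 0.05² + 0.29² + 0.32² = 0.0625 + 0.0036 + 0.0009 + 0.0025 + 0.0841 + 0.1024 = 0.2560
O = 0.1222 / √(0.2346 × 0.2560) = 0.1222 / 0.24507 = 0.4986
O = 0.4986 < 0.8 → No.

No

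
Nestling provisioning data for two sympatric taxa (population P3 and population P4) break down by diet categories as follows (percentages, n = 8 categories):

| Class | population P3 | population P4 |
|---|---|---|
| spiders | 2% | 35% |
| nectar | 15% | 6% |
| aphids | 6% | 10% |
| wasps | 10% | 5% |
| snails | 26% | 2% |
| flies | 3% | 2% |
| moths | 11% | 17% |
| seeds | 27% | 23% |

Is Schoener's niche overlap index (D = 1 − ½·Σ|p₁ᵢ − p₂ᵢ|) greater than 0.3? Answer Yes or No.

Yes

Convert percentages to proportions (divide by 100).
Σ|p₁ᵢ − p₂ᵢ| = 0.33 + 0.09 + 0.04 + 0.05 + 0.24 + 0.01 + 0.06 + 0.04 = 0.86
D = 1 − ½ × 0.86 = 1 − 0.430 = 0.5700
D = 0.5700 > 0.3 → Yes.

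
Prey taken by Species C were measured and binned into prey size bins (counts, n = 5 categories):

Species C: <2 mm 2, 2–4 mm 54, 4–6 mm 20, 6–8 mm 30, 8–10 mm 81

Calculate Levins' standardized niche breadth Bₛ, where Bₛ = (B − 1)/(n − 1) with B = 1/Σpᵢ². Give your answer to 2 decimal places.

0.56

Proportions for Species C (n=187): 2/187=0.0107, 54/187=0.2888, 20/187=0.1070, 30/187=0.1604, 81/187=0.4332
Σpᵢ² = 0.0107² + 0.2888² + 0.1070² + 0.1604² + 0.4332² = 0.000114 + 0.083405 + 0.011449 + 0.025728 + 0.187662 = 0.308358
B = 1 / 0.308358 = 3.2430
Bₛ = (B − 1)/(n − 1) = (3.2430 − 1)/(5 − 1) = 2.2430/4 = 0.5608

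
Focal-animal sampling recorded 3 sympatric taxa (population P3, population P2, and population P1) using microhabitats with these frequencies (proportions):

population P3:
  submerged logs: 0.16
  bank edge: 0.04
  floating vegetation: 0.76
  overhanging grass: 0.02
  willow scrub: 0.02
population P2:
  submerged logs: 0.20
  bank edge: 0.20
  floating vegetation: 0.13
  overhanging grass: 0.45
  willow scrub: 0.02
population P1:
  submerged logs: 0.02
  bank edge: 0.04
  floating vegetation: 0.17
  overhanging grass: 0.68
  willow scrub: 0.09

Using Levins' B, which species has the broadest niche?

Σp_P3ᵢ² = 0.16² + 0.04² + 0.76² + 0.02² + 0.02² = 0.0256 + 0.0016 + 0.5776 + 0.0004 + 0.0004 = 0.6056
B_P3 = 1 / 0.6056 = 1.6513
Σp_P2ᵢ² = 0.20² + 0.20² + 0.13² + 0.45² + 0.02² = 0.0400 + 0.0400 + 0.0169 + 0.2025 + 0.0004 = 0.2998
B_P2 = 1 / 0.2998 = 3.3356
Σp_P1ᵢ² = 0.02² + 0.04² + 0.17² + 0.68² + 0.09² = 0.0004 + 0.0016 + 0.0289 + 0.4624 + 0.0081 = 0.5014
B_P1 = 1 / 0.5014 = 1.9944
Highest B → broadest niche (most generalist): population P2 (B = 3.34).

population P2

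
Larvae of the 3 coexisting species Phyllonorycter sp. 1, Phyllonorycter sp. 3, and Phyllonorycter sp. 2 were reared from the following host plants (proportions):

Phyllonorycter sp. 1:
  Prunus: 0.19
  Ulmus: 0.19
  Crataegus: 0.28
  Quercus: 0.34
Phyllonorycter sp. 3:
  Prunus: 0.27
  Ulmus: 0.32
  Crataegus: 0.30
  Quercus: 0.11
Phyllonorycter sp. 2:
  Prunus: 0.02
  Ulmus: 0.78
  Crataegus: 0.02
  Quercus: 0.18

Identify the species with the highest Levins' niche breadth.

Σp_1ᵢ² = 0.19² + 0.19² + 0.28² + 0.34² = 0.0361 + 0.0361 + 0.0784 + 0.1156 = 0.2662
B_1 = 1 / 0.2662 = 3.7566
Σp_3ᵢ² = 0.27² + 0.32² + 0.30² + 0.11² = 0.0729 + 0.1024 + 0.0900 + 0.0121 = 0.2774
B_3 = 1 / 0.2774 = 3.6049
Σp_2ᵢ² = 0.02² + 0.78² + 0.02² + 0.18² = 0.0004 + 0.6084 + 0.0004 + 0.0324 = 0.6416
B_2 = 1 / 0.6416 = 1.5586
Highest B → broadest niche (most generalist): Phyllonorycter sp. 1 (B = 3.76).

Phyllonorycter sp. 1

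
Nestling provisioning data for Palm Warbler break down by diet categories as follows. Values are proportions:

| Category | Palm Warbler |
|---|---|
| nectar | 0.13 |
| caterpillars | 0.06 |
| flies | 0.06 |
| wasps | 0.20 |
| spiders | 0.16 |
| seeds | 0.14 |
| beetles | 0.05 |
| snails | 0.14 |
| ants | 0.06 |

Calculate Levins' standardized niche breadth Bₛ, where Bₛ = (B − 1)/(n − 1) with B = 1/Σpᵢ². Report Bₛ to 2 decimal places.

Σpᵢ² = 0.13² + 0.06² + 0.06² + 0.20² + 0.16² + 0.14² + 0.05² + 0.14² + 0.06² = 0.0169 + 0.0036 + 0.0036 + 0.0400 + 0.0256 + 0.0196 + 0.0025 + 0.0196 + 0.0036 = 0.1350
B = 1 / 0.1350 = 7.4074
Bₛ = (B − 1)/(n − 1) = (7.4074 − 1)/(9 − 1) = 6.4074/8 = 0.8009

0.80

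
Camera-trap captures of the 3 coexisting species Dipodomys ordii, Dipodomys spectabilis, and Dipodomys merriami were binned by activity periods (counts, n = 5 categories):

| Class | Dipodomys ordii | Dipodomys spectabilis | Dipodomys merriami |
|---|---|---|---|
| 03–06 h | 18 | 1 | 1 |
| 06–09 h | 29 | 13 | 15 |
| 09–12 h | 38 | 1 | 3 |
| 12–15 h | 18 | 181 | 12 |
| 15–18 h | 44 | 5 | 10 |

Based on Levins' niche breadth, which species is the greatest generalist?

Dipodomys ordii

Proportions for Dipodomys ordii (n=147): 18/147=0.1224, 29/147=0.1973, 38/147=0.2585, 18/147=0.1224, 44/147=0.2993
Proportions for Dipodomys spectabilis (n=201): 1/201=0.0050, 13/201=0.0647, 1/201=0.0050, 181/201=0.9005, 5/201=0.0249
Proportions for Dipodomys merriami (n=41): 1/41=0.0244, 15/41=0.3659, 3/41=0.0732, 12/41=0.2927, 10/41=0.2439
Σp_ordiᵢ² = 0.1224² + 0.1973² + 0.2585² + 0.1224² + 0.2993² = 0.014982 + 0.038927 + 0.066822 + 0.014982 + 0.089580 = 0.225293
B_ordi = 1 / 0.225293 = 4.4387
Σp_specᵢ² = 0.0050² + 0.0647² + 0.0050² + 0.9005² + 0.0249² = 0.000025 + 0.004186 + 0.000025 + 0.810900 + 0.000620 = 0.815756
B_spec = 1 / 0.815756 = 1.2259
Σp_merrᵢ² = 0.0244² + 0.3659² + 0.0732² + 0.2927² + 0.2439² = 0.000595 + 0.133883 + 0.005358 + 0.085673 + 0.059487 = 0.284996
B_merr = 1 / 0.284996 = 3.5088
Highest B → broadest niche (most generalist): Dipodomys ordii (B = 4.44).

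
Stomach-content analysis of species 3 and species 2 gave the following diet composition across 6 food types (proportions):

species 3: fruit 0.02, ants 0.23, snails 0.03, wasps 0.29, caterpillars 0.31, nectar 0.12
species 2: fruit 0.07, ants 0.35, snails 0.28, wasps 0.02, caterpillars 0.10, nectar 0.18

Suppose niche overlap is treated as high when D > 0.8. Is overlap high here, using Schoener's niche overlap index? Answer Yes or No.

No

Σ|p₁ᵢ − p₂ᵢ| = 0.05 + 0.12 + 0.25 + 0.27 + 0.21 + 0.06 = 0.96
D = 1 − ½ × 0.96 = 1 − 0.480 = 0.5200
D = 0.5200 < 0.8 → No.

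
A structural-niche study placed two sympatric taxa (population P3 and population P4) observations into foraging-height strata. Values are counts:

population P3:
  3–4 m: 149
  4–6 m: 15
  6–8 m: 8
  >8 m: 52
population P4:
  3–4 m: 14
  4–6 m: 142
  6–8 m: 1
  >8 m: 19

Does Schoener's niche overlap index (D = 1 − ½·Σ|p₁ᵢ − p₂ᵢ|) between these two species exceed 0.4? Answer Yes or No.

No

Proportions for population P3 (n=224): 149/224=0.6652, 15/224=0.0670, 8/224=0.0357, 52/224=0.2321
Proportions for population P4 (n=176): 14/176=0.0795, 142/176=0.8068, 1/176=0.0057, 19/176=0.1080
Σ|p₁ᵢ − p₂ᵢ| = 0.5857 + 0.7398 + 0.0300 + 0.1241 = 1.4796
D = 1 − ½ × 1.4796 = 1 − 0.73980 = 0.26020
D = 0.26020 < 0.4 → No.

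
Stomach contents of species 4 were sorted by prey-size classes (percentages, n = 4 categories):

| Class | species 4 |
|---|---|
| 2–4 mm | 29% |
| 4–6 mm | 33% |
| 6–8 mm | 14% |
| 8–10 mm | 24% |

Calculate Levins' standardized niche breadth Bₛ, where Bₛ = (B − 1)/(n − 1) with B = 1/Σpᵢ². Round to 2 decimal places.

Convert percentages to proportions (divide by 100).
Σpᵢ² = 0.29² + 0.33² + 0.14² + 0.24² = 0.0841 + 0.1089 + 0.0196 + 0.0576 = 0.2702
B = 1 / 0.2702 = 3.7010
Bₛ = (B − 1)/(n − 1) = (3.7010 − 1)/(4 − 1) = 2.7010/3 = 0.9003

0.90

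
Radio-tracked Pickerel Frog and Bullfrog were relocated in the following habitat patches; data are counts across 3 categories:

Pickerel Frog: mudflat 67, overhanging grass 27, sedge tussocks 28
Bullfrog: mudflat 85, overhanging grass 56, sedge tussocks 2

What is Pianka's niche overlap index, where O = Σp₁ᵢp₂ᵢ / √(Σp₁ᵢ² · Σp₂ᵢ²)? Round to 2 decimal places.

0.92

Proportions for Pickerel Frog (n=122): 67/122=0.5492, 27/122=0.2213, 28/122=0.2295
Proportions for Bullfrog (n=143): 85/143=0.5944, 56/143=0.3916, 2/143=0.0140
Σ p₁ᵢp₂ᵢ = 0.326444 + 0.086661 + 0.003213 = 0.416318
Σp_1ᵢ² = 0.5492² + 0.2213² + 0.2295² = 0.301621 + 0.048974 + 0.052670 = 0.403265
Σp_2ᵢ² = 0.5944² + 0.3916² + 0.0140² = 0.353311 + 0.153351 + 0.000196 = 0.506858
O = 0.416318 / √(0.403265 × 0.506858) = 0.416318 / 0.4521041 = 0.9208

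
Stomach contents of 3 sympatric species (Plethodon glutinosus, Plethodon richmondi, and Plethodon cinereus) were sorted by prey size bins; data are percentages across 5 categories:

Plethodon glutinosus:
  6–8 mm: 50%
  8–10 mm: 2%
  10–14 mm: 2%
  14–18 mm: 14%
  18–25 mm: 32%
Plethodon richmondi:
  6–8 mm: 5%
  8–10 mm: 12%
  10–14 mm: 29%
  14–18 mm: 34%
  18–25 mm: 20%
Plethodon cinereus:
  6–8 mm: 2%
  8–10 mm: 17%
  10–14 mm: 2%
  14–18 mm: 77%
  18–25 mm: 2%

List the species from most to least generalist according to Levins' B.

Convert percentages to proportions (divide by 100).
Σp_glutᵢ² = 0.50² + 0.02² + 0.02² + 0.14² + 0.32² = 0.2500 + 0.0004 + 0.0004 + 0.0196 + 0.1024 = 0.3728
B_glut = 1 / 0.3728 = 2.6824
Σp_richᵢ² = 0.05² + 0.12² + 0.29² + 0.34² + 0.20² = 0.0025 + 0.0144 + 0.0841 + 0.1156 + 0.0400 = 0.2566
B_rich = 1 / 0.2566 = 3.8971
Σp_cineᵢ² = 0.02² + 0.17² + 0.02² + 0.77² + 0.02² = 0.0004 + 0.0289 + 0.0004 + 0.5929 + 0.0004 = 0.6230
B_cine = 1 / 0.6230 = 1.6051
Ranking by B (broadest → narrowest): Plethodon richmondi (3.90) > Plethodon glutinosus (2.68) > Plethodon cinereus (1.61)

Plethodon richmondi > Plethodon glutinosus > Plethodon cinereus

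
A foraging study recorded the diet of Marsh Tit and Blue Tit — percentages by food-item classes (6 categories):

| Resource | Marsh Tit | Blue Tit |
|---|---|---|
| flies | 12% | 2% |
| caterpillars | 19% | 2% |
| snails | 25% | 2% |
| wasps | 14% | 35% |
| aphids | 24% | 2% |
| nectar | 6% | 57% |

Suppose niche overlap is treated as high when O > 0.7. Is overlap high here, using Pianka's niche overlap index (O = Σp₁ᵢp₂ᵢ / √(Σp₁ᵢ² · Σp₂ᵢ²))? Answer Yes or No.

Convert percentages to proportions (divide by 100).
Σ p₁ᵢp₂ᵢ = 0.0024 + 0.0038 + 0.0050 + 0.0490 + 0.0048 + 0.0342 = 0.0992
Σp_1ᵢ² = 0.12² + 0.19² + 0.25² + 0.14² + 0.24² + 0.06² = 0.0144 + 0.0361 + 0.0625 + 0.0196 + 0.0576 + 0.0036 = 0.1938
Σp_2ᵢ² = 0.02² + 0.02² + 0.02² + 0.35² + 0.02² + 0.57² = 0.0004 + 0.0004 + 0.0004 + 0.1225 + 0.0004 + 0.3249 = 0.4490
O = 0.0992 / √(0.1938 × 0.4490) = 0.0992 / 0.29499 = 0.3363
O = 0.3363 < 0.7 → No.

No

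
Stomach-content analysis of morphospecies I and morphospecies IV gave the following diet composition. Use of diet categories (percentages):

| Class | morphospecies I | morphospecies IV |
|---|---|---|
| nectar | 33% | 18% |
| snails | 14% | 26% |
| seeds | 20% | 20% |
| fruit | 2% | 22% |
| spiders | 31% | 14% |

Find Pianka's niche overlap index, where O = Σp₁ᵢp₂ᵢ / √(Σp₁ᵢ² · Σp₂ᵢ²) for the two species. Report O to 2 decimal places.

0.78

Convert percentages to proportions (divide by 100).
Σ p₁ᵢp₂ᵢ = 0.0594 + 0.0364 + 0.0400 + 0.0044 + 0.0434 = 0.1836
Σp_1ᵢ² = 0.33² + 0.14² + 0.20² + 0.02² + 0.31² = 0.1089 + 0.0196 + 0.0400 + 0.0004 + 0.0961 = 0.2650
Σp_2ᵢ² = 0.18² + 0.26² + 0.20² + 0.22² + 0.14² = 0.0324 + 0.0676 + 0.0400 + 0.0484 + 0.0196 = 0.2080
O = 0.1836 / √(0.2650 × 0.2080) = 0.1836 / 0.23478 = 0.7820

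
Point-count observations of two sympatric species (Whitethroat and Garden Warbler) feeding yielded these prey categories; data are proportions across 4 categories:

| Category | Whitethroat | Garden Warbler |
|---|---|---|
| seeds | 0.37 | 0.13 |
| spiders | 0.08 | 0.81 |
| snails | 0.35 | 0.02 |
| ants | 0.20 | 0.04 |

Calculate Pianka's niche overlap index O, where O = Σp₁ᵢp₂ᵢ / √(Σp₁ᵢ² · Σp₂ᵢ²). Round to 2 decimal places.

Σ p₁ᵢp₂ᵢ = 0.0481 + 0.0648 + 0.0070 + 0.0080 = 0.1279
Σp_1ᵢ² = 0.37² + 0.08² + 0.35² + 0.20² = 0.1369 + 0.0064 + 0.1225 + 0.0400 = 0.3058
Σp_2ᵢ² = 0.13² + 0.81² + 0.02² + 0.04² = 0.0169 + 0.6561 + 0.0004 + 0.0016 = 0.6750
O = 0.1279 / √(0.3058 × 0.6750) = 0.1279 / 0.45433 = 0.2815

0.28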